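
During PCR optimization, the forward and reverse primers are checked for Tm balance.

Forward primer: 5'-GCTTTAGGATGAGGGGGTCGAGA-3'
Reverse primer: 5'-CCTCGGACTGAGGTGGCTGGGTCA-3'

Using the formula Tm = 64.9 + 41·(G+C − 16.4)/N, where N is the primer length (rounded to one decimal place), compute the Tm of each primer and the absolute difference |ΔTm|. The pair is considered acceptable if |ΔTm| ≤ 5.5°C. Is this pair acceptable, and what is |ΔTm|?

Forward: G+C = 13, N = 23 → Tm = 64.9 + 41·(13 − 16.4)/23 = 58.8°C.
Reverse: G+C = 16, N = 24 → Tm = 64.9 + 41·(16 − 16.4)/24 = 64.2°C.
|ΔTm| = |58.8 − 64.2| = 5.4°C, ≤ 5.5°C.

|ΔTm| = 5.4°C; the pair is acceptable.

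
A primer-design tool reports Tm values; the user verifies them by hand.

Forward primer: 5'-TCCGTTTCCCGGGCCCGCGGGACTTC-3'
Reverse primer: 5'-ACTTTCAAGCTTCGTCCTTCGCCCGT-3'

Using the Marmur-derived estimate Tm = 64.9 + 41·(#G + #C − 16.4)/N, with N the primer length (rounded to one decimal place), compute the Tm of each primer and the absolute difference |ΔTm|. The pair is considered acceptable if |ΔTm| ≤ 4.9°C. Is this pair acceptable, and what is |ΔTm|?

|ΔTm| = 7.9°C; the pair is not acceptable.

Forward: G+C = 19, N = 26 → Tm = 64.9 + 41·(19 − 16.4)/26 = 69.0°C.
Reverse: G+C = 14, N = 26 → Tm = 64.9 + 41·(14 − 16.4)/26 = 61.1°C.
|ΔTm| = |69.0 − 61.1| = 7.9°C, > 4.9°C.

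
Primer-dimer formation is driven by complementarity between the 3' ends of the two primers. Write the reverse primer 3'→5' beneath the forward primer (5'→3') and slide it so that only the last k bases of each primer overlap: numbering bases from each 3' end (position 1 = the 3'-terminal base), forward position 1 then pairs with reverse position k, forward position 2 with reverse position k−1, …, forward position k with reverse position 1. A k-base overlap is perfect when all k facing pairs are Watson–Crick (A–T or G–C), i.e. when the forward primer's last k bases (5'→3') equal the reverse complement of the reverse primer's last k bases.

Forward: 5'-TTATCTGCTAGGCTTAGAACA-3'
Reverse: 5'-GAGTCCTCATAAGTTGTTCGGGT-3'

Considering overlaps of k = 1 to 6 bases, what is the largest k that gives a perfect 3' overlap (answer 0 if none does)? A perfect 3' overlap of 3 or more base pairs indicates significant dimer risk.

Longest perfect overlap: 1 complementary base pair; below the dimer-risk threshold (threshold 3).

Last 6 bases (5'→3') — forward …AGAACA, reverse …TCGGGT.
Reverse complement of the reverse primer's last 6 bases: ACCCGA; its first k bases are the reverse complement of the reverse primer's last k bases, so a perfect k-base overlap needs the forward primer's last k bases to equal them.
Comparing (forward last k vs required): k=1: A vs A ✓; k=2: CA vs AC ✗; k=3: ACA vs ACC ✗; k=4: AACA vs ACCC ✗; k=5: GAACA vs ACCCG ✗; k=6: AGAACA vs ACCCGA ✗.
Only k = 1 is perfect, so the longest perfect 3' overlap is 1.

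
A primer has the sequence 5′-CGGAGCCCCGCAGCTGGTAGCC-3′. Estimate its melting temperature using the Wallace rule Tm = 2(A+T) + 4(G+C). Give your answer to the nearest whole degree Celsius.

78°C

Base counts: A=3, T=2, G=8, C=9 (length 22).
Tm = 2·(3+2) + 4·(8+9) = 2·5 + 4·17 = 10 + 68 = 78°C.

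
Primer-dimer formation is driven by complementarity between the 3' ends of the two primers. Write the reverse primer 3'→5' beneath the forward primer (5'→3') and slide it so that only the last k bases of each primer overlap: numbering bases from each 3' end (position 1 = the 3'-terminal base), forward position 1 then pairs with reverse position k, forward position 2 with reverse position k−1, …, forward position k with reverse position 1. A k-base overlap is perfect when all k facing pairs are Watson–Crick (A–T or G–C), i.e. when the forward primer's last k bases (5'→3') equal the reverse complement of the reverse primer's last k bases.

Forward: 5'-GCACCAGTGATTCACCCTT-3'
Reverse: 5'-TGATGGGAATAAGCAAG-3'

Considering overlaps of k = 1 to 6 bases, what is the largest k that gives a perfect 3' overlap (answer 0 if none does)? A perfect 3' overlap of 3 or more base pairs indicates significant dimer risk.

Last 6 bases (5'→3') — forward …ACCCTT, reverse …AGCAAG.
Reverse complement of the reverse primer's last 6 bases: CTTGCT; its first k bases are the reverse complement of the reverse primer's last k bases, so a perfect k-base overlap needs the forward primer's last k bases to equal them.
Comparing (forward last k vs required): k=1: T vs C ✗; k=2: TT vs CT ✗; k=3: CTT vs CTT ✓; k=4: CCTT vs CTTG ✗; k=5: CCCTT vs CTTGC ✗; k=6: ACCCTT vs CTTGCT ✗.
Only k = 3 is perfect, so the longest perfect 3' overlap is 3.

Longest perfect overlap: 3 complementary base pairs; significant dimer risk (threshold 3).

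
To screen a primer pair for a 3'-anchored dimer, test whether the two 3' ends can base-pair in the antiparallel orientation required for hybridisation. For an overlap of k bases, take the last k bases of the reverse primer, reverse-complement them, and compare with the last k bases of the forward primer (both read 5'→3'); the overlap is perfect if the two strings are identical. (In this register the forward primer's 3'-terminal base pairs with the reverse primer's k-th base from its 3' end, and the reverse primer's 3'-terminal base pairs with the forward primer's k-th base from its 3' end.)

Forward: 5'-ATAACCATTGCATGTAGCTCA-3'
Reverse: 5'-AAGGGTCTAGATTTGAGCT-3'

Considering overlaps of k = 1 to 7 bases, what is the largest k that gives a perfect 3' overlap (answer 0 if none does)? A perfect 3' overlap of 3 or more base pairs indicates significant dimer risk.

Last 7 bases (5'→3') — forward …TAGCTCA, reverse …TTGAGCT.
Reverse complement of the reverse primer's last 7 bases: AGCTCAA; its first k bases are the reverse complement of the reverse primer's last k bases, so a perfect k-base overlap needs the forward primer's last k bases to equal them.
Comparing (forward last k vs required): k=1: A vs A ✓; k=2: CA vs AG ✗; k=3: TCA vs AGC ✗; k=4: CTCA vs AGCT ✗; k=5: GCTCA vs AGCTC ✗; k=6: AGCTCA vs AGCTCA ✓; k=7: TAGCTCA vs AGCTCAA ✗.
Perfect overlaps at k = 1, 6; the largest is 6.

Longest perfect overlap: 6 complementary base pairs; significant dimer risk (threshold 3).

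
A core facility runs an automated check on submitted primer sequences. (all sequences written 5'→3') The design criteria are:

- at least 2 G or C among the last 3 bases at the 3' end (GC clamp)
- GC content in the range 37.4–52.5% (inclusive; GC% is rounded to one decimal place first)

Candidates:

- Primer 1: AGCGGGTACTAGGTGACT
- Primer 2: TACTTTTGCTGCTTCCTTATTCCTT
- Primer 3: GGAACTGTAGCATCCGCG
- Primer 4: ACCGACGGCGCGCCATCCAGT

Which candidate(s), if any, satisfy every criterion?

Primer 1 (18 nt, A=4 T=4 G=7 C=3): 3' end ACT has 1 G/C, need ≥2 ✗; GC 10/18 = 55.6%, outside 37.4–52.5% ✗ — fails.
Primer 2 (25 nt, A=2 T=14 G=2 C=7): 3' end CTT has 1 G/C, need ≥2 ✗; GC 9/25 = 36.0%, outside 37.4–52.5% ✗ — fails.
Primer 3 (18 nt, A=4 T=3 G=6 C=5): 3' end GCG has 3 G/C ✓; GC 11/18 = 61.1%, outside 37.4–52.5% ✗ — fails.
Primer 4 (21 nt, A=4 T=2 G=6 C=9): 3' end AGT has 1 G/C, need ≥2 ✗; GC 15/21 = 71.4%, outside 37.4–52.5% ✗ — fails.

None of the candidates satisfy all criteria.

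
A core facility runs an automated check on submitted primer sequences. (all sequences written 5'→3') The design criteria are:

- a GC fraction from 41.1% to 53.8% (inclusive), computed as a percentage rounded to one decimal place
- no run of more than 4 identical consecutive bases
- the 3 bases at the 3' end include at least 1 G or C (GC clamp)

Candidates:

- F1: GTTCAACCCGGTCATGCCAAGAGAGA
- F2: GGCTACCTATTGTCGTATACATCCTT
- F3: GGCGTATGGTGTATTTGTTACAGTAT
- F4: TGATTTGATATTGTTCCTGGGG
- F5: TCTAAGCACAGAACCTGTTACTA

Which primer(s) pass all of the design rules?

F1 and F2.

F1 (26 nt, A=8 T=4 G=7 C=7): GC 14/26 = 53.8% ✓; longest run = 3 ✓; 3' end AGA has 1 G/C ✓ — passes.
F2 (26 nt, A=5 T=10 G=4 C=7): GC 11/26 = 42.3% ✓; longest run = 2 ✓; 3' end CTT has 1 G/C ✓ — passes.
F3 (26 nt, A=5 T=11 G=8 C=2): GC 10/26 = 38.5%, outside 41.1–53.8% ✗; longest run = 3 ✓; 3' end TAT has 0 G/C, need ≥1 ✗ — fails.
F4 (22 nt, A=3 T=10 G=7 C=2): GC 9/22 = 40.9%, outside 41.1–53.8% ✗; longest run = 4 ✓; 3' end GGG has 3 G/C ✓ — fails.
F5 (23 nt, A=8 T=6 G=3 C=6): GC 9/23 = 39.1%, outside 41.1–53.8% ✗; longest run = 2 ✓; 3' end CTA has 1 G/C ✓ — fails.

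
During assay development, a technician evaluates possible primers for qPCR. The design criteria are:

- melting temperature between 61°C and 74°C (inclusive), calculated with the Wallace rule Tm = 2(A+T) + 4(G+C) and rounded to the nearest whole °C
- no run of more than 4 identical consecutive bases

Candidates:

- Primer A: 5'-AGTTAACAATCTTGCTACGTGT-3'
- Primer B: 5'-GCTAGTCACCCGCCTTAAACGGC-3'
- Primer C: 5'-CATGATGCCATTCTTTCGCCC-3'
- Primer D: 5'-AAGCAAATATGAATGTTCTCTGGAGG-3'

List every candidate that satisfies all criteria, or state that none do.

Primer B, Primer C and Primer D.

Primer A (22 nt, A=6 T=8 G=4 C=4): Tm = 2·14 + 4·8 = 60°C, outside 61–74°C ✗; longest run = 2 ✓ — fails.
Primer B (23 nt, A=5 T=4 G=5 C=9): Tm = 2·9 + 4·14 = 74°C ✓; longest run = 3 ✓ — passes.
Primer C (21 nt, A=3 T=7 G=3 C=8): Tm = 2·10 + 4·11 = 64°C ✓; longest run = 3 ✓ — passes.
Primer D (26 nt, A=9 T=7 G=7 C=3): Tm = 2·16 + 4·10 = 72°C ✓; longest run = 3 ✓ — passes.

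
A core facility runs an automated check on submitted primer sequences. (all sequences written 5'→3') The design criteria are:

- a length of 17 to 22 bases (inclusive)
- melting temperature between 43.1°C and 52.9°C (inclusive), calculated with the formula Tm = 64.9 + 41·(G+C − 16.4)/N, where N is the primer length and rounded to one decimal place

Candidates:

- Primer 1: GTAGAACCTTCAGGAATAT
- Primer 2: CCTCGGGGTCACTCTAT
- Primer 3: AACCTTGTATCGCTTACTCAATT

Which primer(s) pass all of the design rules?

Primer 1 and Primer 2.

Primer 1 (19 nt, A=7 T=5 G=4 C=3): length 19 ✓; Tm = 64.9 + 41·(7 − 16.4)/19 = 44.6°C ✓ — passes.
Primer 2 (17 nt, A=2 T=5 G=4 C=6): length 17 ✓; Tm = 64.9 + 41·(10 − 16.4)/17 = 49.5°C ✓ — passes.
Primer 3 (23 nt, A=6 T=9 G=2 C=6): length 23, outside 17–22 ✗; Tm = 64.9 + 41·(8 − 16.4)/23 = 49.9°C ✓ — fails.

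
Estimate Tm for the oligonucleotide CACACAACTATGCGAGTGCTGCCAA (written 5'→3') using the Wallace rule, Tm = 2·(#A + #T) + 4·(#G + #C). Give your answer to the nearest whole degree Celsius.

76°C

Base counts: A=8, T=4, G=5, C=8 (length 25).
Tm = 2·(8+4) + 4·(5+8) = 2·12 + 4·13 = 24 + 52 = 76°C.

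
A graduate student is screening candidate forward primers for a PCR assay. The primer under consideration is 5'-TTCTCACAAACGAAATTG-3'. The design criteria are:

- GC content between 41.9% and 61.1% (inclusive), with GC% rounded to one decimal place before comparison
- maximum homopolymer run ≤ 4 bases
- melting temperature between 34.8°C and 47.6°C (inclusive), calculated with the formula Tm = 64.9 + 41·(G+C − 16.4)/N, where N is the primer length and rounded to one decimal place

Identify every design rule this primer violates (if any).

Base counts: A=7, T=5, G=2, C=4 (length 18).
GC content: GC 6/18 = 33.3%, outside 41.9–61.1% ✗
homopolymer run: longest run = 3 ✓
Tm: Tm = 64.9 + 41·(6 − 16.4)/18 = 41.2°C ✓

Fails: GC content.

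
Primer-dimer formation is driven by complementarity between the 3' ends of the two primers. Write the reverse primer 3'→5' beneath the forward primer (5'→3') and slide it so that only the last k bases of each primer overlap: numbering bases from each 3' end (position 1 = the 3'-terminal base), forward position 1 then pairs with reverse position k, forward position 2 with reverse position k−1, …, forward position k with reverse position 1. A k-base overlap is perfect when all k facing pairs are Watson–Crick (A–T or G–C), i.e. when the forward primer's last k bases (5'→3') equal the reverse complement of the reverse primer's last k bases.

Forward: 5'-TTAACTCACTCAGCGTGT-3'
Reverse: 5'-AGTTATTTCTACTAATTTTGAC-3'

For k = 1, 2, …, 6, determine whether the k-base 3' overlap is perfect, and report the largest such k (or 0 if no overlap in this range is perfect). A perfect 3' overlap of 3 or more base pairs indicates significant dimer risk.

Longest perfect overlap: 2 complementary base pairs; below the dimer-risk threshold (threshold 3).

Last 6 bases (5'→3') — forward …GCGTGT, reverse …TTTGAC.
Reverse complement of the reverse primer's last 6 bases: GTCAAA; its first k bases are the reverse complement of the reverse primer's last k bases, so a perfect k-base overlap needs the forward primer's last k bases to equal them.
Comparing (forward last k vs required): k=1: T vs G ✗; k=2: GT vs GT ✓; k=3: TGT vs GTC ✗; k=4: GTGT vs GTCA ✗; k=5: CGTGT vs GTCAA ✗; k=6: GCGTGT vs GTCAAA ✗.
Only k = 2 is perfect, so the longest perfect 3' overlap is 2.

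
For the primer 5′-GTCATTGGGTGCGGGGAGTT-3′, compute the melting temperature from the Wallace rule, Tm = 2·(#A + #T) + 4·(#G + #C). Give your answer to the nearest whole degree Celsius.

Base counts: A=2, T=6, G=10, C=2 (length 20).
Tm = 2·(2+6) + 4·(10+2) = 2·8 + 4·12 = 16 + 48 = 64°C.

64°C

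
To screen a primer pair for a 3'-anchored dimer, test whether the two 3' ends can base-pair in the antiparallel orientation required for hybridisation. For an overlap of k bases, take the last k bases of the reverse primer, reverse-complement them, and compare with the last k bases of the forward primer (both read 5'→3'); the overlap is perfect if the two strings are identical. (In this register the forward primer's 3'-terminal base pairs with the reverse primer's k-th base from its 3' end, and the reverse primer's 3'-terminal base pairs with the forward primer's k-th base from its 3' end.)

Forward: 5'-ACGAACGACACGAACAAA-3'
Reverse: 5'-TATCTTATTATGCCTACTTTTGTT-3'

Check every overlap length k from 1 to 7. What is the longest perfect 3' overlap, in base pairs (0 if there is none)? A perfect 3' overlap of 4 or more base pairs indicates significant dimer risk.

Last 7 bases (5'→3') — forward …GAACAAA, reverse …TTTTGTT.
Reverse complement of the reverse primer's last 7 bases: AACAAAA; its first k bases are the reverse complement of the reverse primer's last k bases, so a perfect k-base overlap needs the forward primer's last k bases to equal them.
Comparing (forward last k vs required): k=1: A vs A ✓; k=2: AA vs AA ✓; k=3: AAA vs AAC ✗; k=4: CAAA vs AACA ✗; k=5: ACAAA vs AACAA ✗; k=6: AACAAA vs AACAAA ✓; k=7: GAACAAA vs AACAAAA ✗.
Perfect overlaps at k = 1, 2, 6; the largest is 6.

Longest perfect overlap: 6 complementary base pairs; significant dimer risk (threshold 4).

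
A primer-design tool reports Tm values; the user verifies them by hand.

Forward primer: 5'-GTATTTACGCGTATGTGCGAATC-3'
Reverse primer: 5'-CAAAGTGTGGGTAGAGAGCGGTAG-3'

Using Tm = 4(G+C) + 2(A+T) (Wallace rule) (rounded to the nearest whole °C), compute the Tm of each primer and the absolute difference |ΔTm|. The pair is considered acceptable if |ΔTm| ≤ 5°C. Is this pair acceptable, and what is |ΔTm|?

Forward: A=5 T=8 G=6 C=4 → Tm = 2·13 + 4·10 = 66°C.
Reverse: A=7 T=4 G=11 C=2 → Tm = 2·11 + 4·13 = 74°C.
|ΔTm| = |66 − 74| = 8°C, > 5°C.

|ΔTm| = 8°C; the pair is not acceptable.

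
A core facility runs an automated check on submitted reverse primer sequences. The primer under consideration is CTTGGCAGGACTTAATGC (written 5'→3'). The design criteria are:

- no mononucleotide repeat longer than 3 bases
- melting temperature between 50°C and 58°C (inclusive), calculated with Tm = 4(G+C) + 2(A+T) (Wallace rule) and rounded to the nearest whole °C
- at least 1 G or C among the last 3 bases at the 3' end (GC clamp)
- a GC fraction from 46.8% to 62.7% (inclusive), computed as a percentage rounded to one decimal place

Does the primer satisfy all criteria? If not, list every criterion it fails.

Base counts: A=4, T=5, G=5, C=4 (length 18).
homopolymer run: longest run = 2 ✓
Tm: Tm = 2·9 + 4·9 = 54°C ✓
GC clamp: 3' end TGC has 2 G/C ✓
GC content: GC 9/18 = 50.0% ✓

Meets all criteria.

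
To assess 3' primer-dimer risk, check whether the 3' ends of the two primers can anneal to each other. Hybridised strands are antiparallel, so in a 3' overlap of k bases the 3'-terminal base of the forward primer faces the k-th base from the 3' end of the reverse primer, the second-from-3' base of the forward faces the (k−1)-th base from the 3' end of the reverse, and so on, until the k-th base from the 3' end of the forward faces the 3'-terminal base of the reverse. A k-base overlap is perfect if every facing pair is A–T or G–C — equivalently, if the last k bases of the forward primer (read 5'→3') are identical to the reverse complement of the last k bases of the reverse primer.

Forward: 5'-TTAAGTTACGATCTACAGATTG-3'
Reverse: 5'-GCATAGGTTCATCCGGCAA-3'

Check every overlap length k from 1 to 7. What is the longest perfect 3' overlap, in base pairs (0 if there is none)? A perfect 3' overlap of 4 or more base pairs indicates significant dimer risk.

Last 7 bases (5'→3') — forward …CAGATTG, reverse …CCGGCAA.
Reverse complement of the reverse primer's last 7 bases: TTGCCGG; its first k bases are the reverse complement of the reverse primer's last k bases, so a perfect k-base overlap needs the forward primer's last k bases to equal them.
Comparing (forward last k vs required): k=1: G vs T ✗; k=2: TG vs TT ✗; k=3: TTG vs TTG ✓; k=4: ATTG vs TTGC ✗; k=5: GATTG vs TTGCC ✗; k=6: AGATTG vs TTGCCG ✗; k=7: CAGATTG vs TTGCCGG ✗.
Only k = 3 is perfect, so the longest perfect 3' overlap is 3.

Longest perfect overlap: 3 complementary base pairs; below the dimer-risk threshold (threshold 4).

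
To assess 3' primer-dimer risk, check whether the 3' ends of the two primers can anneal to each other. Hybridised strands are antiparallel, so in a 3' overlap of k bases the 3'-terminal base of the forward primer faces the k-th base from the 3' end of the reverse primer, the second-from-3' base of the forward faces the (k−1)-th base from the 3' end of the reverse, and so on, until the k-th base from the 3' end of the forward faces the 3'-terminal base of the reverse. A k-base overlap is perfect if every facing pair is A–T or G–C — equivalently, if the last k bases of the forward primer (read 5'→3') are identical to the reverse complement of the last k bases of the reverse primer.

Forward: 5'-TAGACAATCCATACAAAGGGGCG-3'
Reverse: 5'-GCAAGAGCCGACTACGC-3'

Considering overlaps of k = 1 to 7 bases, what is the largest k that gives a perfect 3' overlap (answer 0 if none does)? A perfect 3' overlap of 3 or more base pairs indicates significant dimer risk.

Last 7 bases (5'→3') — forward …AGGGGCG, reverse …ACTACGC.
Reverse complement of the reverse primer's last 7 bases: GCGTAGT; its first k bases are the reverse complement of the reverse primer's last k bases, so a perfect k-base overlap needs the forward primer's last k bases to equal them.
Comparing (forward last k vs required): k=1: G vs G ✓; k=2: CG vs GC ✗; k=3: GCG vs GCG ✓; k=4: GGCG vs GCGT ✗; k=5: GGGCG vs GCGTA ✗; k=6: GGGGCG vs GCGTAG ✗; k=7: AGGGGCG vs GCGTAGT ✗.
Perfect overlaps at k = 1, 3; the largest is 3.

Longest perfect overlap: 3 complementary base pairs; significant dimer risk (threshold 3).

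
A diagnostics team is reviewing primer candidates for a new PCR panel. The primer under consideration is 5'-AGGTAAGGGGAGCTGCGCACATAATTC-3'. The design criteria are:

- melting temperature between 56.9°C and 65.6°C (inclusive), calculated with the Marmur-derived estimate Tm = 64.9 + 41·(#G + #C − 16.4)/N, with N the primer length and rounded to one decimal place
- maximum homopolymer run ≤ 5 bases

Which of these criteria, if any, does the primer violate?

Meets all criteria.

Base counts: A=8, T=5, G=9, C=5 (length 27).
Tm: Tm = 64.9 + 41·(14 − 16.4)/27 = 61.3°C ✓
homopolymer run: longest run = 4 ✓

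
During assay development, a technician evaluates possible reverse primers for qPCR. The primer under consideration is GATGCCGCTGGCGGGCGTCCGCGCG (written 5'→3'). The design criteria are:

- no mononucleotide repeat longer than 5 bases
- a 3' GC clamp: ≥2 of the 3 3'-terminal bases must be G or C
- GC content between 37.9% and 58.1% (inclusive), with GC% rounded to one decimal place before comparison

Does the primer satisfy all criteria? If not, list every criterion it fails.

Base counts: A=1, T=3, G=12, C=9 (length 25).
homopolymer run: longest run = 3 ✓
GC clamp: 3' end GCG has 3 G/C ✓
GC content: GC 21/25 = 84.0%, outside 37.9–58.1% ✗

Fails: GC content.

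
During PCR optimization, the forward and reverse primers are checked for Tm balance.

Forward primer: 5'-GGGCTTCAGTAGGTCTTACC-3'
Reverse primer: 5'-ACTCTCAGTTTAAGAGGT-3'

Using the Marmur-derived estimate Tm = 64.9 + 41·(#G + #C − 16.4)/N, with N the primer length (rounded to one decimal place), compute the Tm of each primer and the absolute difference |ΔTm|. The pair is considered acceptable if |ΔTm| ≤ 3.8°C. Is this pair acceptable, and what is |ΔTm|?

Forward: G+C = 11, N = 20 → Tm = 64.9 + 41·(11 − 16.4)/20 = 53.8°C.
Reverse: G+C = 7, N = 18 → Tm = 64.9 + 41·(7 − 16.4)/18 = 43.5°C.
|ΔTm| = |53.8 − 43.5| = 10.3°C, > 3.8°C.

|ΔTm| = 10.3°C; the pair is not acceptable.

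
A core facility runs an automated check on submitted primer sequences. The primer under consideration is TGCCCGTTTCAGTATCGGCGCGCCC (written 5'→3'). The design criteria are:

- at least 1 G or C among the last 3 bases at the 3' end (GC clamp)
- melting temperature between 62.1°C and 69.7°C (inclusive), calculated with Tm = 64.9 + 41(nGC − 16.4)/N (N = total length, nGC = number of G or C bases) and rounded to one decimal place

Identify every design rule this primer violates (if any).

Base counts: A=2, T=6, G=7, C=10 (length 25).
GC clamp: 3' end CCC has 3 G/C ✓
Tm: Tm = 64.9 + 41·(17 − 16.4)/25 = 65.9°C ✓

Meets all criteria.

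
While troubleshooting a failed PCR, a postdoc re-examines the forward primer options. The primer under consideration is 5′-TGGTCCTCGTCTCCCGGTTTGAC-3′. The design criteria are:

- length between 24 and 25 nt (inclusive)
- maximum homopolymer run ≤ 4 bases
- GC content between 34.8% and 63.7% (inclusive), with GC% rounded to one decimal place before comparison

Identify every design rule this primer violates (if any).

Fails: length.

Base counts: A=1, T=8, G=6, C=8 (length 23).
length: length 23, outside 24–25 ✗
homopolymer run: longest run = 3 ✓
GC content: GC 14/23 = 60.9% ✓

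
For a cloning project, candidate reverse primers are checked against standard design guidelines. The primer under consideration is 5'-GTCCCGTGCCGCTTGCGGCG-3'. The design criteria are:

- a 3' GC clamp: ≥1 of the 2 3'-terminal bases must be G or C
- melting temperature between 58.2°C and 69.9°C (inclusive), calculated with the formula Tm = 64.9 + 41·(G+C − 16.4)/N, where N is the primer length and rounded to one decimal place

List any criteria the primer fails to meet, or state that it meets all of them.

Base counts: A=0, T=4, G=8, C=8 (length 20).
GC clamp: 3' end CG has 2 G/C ✓
Tm: Tm = 64.9 + 41·(16 − 16.4)/20 = 64.1°C ✓

Meets all criteria.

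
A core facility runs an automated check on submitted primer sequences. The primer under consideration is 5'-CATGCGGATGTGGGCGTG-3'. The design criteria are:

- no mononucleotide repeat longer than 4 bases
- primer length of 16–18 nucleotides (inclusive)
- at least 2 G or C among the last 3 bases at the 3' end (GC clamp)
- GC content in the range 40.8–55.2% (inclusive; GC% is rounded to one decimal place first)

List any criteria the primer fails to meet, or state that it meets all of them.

Fails: GC content.

Base counts: A=2, T=4, G=9, C=3 (length 18).
homopolymer run: longest run = 3 ✓
length: length 18 ✓
GC clamp: 3' end GTG has 2 G/C ✓
GC content: GC 12/18 = 66.7%, outside 40.8–55.2% ✗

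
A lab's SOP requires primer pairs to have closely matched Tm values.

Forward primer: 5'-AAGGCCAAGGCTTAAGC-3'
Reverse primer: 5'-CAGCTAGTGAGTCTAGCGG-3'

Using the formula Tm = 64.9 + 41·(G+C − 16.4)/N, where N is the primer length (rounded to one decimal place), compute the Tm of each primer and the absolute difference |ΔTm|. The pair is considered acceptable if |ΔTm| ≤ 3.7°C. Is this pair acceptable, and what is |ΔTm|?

|ΔTm| = 6.1°C; the pair is not acceptable.

Forward: G+C = 9, N = 17 → Tm = 64.9 + 41·(9 − 16.4)/17 = 47.1°C.
Reverse: G+C = 11, N = 19 → Tm = 64.9 + 41·(11 − 16.4)/19 = 53.2°C.
|ΔTm| = |47.1 − 53.2| = 6.1°C, > 3.7°C.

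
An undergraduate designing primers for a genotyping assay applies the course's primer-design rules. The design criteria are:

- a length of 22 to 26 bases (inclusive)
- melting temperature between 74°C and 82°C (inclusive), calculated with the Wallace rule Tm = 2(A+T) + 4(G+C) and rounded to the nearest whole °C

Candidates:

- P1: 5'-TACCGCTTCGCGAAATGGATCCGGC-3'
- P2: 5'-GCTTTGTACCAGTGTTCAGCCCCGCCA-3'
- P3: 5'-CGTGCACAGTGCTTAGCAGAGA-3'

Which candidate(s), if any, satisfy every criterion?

P1 only.

P1 (25 nt, A=5 T=5 G=7 C=8): length 25 ✓; Tm = 2·10 + 4·15 = 80°C ✓ — passes.
P2 (27 nt, A=4 T=7 G=6 C=10): length 27, outside 22–26 ✗; Tm = 2·11 + 4·16 = 86°C, outside 74–82°C ✗ — fails.
P3 (22 nt, A=6 T=4 G=7 C=5): length 22 ✓; Tm = 2·10 + 4·12 = 68°C, outside 74–82°C ✗ — fails.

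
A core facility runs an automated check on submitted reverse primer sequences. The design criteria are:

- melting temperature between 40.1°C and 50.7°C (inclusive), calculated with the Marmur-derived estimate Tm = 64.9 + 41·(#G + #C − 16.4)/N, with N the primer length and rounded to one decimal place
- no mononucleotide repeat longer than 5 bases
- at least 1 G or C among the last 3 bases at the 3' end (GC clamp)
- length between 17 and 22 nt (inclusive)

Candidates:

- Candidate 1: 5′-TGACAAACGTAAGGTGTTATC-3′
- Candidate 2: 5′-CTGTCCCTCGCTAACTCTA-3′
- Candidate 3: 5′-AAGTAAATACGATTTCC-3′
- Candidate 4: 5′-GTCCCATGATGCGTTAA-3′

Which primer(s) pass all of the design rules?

Candidate 1 only.

Candidate 1 (21 nt, A=7 T=6 G=5 C=3): Tm = 64.9 + 41·(8 − 16.4)/21 = 48.5°C ✓; longest run = 3 ✓; 3' end ATC has 1 G/C ✓; length 21 ✓ — passes.
Candidate 2 (19 nt, A=3 T=6 G=2 C=8): Tm = 64.9 + 41·(10 − 16.4)/19 = 51.1°C, outside 40.1–50.7°C ✗; longest run = 3 ✓; 3' end CTA has 1 G/C ✓; length 19 ✓ — fails.
Candidate 3 (17 nt, A=7 T=5 G=2 C=3): Tm = 64.9 + 41·(5 − 16.4)/17 = 37.4°C, outside 40.1–50.7°C ✗; longest run = 3 ✓; 3' end TCC has 2 G/C ✓; length 17 ✓ — fails.
Candidate 4 (17 nt, A=4 T=5 G=4 C=4): Tm = 64.9 + 41·(8 − 16.4)/17 = 44.6°C ✓; longest run = 3 ✓; 3' end TAA has 0 G/C, need ≥1 ✗; length 17 ✓ — fails.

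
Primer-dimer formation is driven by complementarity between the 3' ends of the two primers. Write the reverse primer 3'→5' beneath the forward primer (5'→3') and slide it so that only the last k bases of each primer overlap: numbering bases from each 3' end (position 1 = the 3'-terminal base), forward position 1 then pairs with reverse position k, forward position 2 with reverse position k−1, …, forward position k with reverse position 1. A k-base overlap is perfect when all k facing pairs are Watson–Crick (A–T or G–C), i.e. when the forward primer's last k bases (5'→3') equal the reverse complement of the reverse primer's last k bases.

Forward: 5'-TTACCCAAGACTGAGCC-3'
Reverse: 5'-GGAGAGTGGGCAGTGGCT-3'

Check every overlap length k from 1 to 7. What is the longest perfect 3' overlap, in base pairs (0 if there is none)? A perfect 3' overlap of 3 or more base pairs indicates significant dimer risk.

Last 7 bases (5'→3') — forward …CTGAGCC, reverse …AGTGGCT.
Reverse complement of the reverse primer's last 7 bases: AGCCACT; its first k bases are the reverse complement of the reverse primer's last k bases, so a perfect k-base overlap needs the forward primer's last k bases to equal them.
Comparing (forward last k vs required): k=1: C vs A ✗; k=2: CC vs AG ✗; k=3: GCC vs AGC ✗; k=4: AGCC vs AGCC ✓; k=5: GAGCC vs AGCCA ✗; k=6: TGAGCC vs AGCCAC ✗; k=7: CTGAGCC vs AGCCACT ✗.
Only k = 4 is perfect, so the longest perfect 3' overlap is 4.

Longest perfect overlap: 4 complementary base pairs; significant dimer risk (threshold 3).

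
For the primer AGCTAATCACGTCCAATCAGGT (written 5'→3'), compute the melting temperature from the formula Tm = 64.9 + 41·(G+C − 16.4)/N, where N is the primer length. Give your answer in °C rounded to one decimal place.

53.0°C

Base counts: A=7, T=5, G=4, C=6; G+C = 10, N = 22.
Tm = 64.9 + 41·(10 − 16.4)/22 = 64.9 + -262.40/22 = 53.0°C.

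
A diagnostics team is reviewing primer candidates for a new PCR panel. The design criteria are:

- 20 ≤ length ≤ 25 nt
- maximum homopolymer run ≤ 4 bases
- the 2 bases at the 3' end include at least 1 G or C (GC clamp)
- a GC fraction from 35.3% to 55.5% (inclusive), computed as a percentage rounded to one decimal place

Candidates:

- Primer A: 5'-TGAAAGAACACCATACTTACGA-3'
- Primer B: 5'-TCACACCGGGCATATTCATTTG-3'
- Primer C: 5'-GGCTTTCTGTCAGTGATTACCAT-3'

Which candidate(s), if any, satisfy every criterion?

Primer A (22 nt, A=10 T=4 G=3 C=5): length 22 ✓; longest run = 3 ✓; 3' end GA has 1 G/C ✓; GC 8/22 = 36.4% ✓ — passes.
Primer B (22 nt, A=5 T=7 G=4 C=6): length 22 ✓; longest run = 3 ✓; 3' end TG has 1 G/C ✓; GC 10/22 = 45.5% ✓ — passes.
Primer C (23 nt, A=4 T=9 G=5 C=5): length 23 ✓; longest run = 3 ✓; 3' end AT has 0 G/C, need ≥1 ✗; GC 10/23 = 43.5% ✓ — fails.

Primer A and Primer B.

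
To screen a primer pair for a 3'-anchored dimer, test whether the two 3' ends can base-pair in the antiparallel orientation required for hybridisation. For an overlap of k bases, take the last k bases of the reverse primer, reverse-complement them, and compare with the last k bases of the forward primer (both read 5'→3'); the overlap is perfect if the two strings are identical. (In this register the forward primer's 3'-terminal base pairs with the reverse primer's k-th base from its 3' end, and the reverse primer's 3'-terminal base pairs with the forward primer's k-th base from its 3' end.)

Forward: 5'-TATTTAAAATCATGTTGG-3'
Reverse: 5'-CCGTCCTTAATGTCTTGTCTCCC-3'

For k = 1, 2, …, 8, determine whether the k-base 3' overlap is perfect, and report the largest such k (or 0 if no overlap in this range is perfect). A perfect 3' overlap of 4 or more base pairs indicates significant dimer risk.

Last 8 bases (5'→3') — forward …CATGTTGG, reverse …TGTCTCCC.
Reverse complement of the reverse primer's last 8 bases: GGGAGACA; its first k bases are the reverse complement of the reverse primer's last k bases, so a perfect k-base overlap needs the forward primer's last k bases to equal them.
Comparing (forward last k vs required): k=1: G vs G ✓; k=2: GG vs GG ✓; k=3: TGG vs GGG ✗; k=4: TTGG vs GGGA ✗; k=5: GTTGG vs GGGAG ✗; k=6: TGTTGG vs GGGAGA ✗; k=7: ATGTTGG vs GGGAGAC ✗; k=8: CATGTTGG vs GGGAGACA ✗.
Perfect overlaps at k = 1, 2; the largest is 2.

Longest perfect overlap: 2 complementary base pairs; below the dimer-risk threshold (threshold 4).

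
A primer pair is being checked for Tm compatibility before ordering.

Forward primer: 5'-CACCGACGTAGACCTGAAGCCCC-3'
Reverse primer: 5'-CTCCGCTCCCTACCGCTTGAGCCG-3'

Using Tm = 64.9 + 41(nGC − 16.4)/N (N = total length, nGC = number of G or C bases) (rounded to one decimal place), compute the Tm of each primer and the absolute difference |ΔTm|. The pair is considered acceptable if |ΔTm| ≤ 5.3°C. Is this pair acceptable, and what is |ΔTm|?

Forward: G+C = 15, N = 23 → Tm = 64.9 + 41·(15 − 16.4)/23 = 62.4°C.
Reverse: G+C = 17, N = 24 → Tm = 64.9 + 41·(17 − 16.4)/24 = 65.9°C.
|ΔTm| = |62.4 − 65.9| = 3.5°C, ≤ 5.3°C.

|ΔTm| = 3.5°C; the pair is acceptable.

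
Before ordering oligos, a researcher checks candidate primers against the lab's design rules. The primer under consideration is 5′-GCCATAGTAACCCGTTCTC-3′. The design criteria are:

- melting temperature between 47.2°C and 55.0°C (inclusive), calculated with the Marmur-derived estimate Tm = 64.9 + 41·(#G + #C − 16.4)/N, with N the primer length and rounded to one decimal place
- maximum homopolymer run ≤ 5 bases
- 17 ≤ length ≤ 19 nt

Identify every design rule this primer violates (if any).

Meets all criteria.

Base counts: A=4, T=5, G=3, C=7 (length 19).
Tm: Tm = 64.9 + 41·(10 − 16.4)/19 = 51.1°C ✓
homopolymer run: longest run = 3 ✓
length: length 19 ✓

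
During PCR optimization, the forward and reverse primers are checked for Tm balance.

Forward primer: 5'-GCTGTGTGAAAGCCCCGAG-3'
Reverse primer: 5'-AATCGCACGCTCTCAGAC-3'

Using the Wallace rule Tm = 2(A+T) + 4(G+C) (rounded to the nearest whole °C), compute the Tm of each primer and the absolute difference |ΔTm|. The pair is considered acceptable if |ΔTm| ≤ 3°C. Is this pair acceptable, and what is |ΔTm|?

|ΔTm| = 6°C; the pair is not acceptable.

Forward: A=4 T=3 G=7 C=5 → Tm = 2·7 + 4·12 = 62°C.
Reverse: A=5 T=3 G=3 C=7 → Tm = 2·8 + 4·10 = 56°C.
|ΔTm| = |62 − 56| = 6°C, > 3°C.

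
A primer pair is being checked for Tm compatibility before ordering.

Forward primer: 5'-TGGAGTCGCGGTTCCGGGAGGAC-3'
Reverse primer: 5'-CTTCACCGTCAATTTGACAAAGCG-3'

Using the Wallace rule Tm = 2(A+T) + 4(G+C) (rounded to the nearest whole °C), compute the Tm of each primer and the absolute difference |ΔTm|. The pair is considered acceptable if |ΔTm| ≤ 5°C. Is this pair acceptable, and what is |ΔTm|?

Forward: A=3 T=4 G=11 C=5 → Tm = 2·7 + 4·16 = 78°C.
Reverse: A=7 T=6 G=4 C=7 → Tm = 2·13 + 4·11 = 70°C.
|ΔTm| = |78 − 70| = 8°C, > 5°C.

|ΔTm| = 8°C; the pair is not acceptable.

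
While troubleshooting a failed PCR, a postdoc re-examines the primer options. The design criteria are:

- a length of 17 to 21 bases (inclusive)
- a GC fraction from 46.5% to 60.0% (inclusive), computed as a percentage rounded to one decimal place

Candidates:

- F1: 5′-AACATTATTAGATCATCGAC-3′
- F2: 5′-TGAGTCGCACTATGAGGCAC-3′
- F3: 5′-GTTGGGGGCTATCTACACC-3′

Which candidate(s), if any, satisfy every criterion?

F1 (20 nt, A=8 T=6 G=2 C=4): length 20 ✓; GC 6/20 = 30.0%, outside 46.5–60.0% ✗ — fails.
F2 (20 nt, A=5 T=4 G=6 C=5): length 20 ✓; GC 11/20 = 55.0% ✓ — passes.
F3 (19 nt, A=3 T=5 G=6 C=5): length 19 ✓; GC 11/19 = 57.9% ✓ — passes.

F2 and F3.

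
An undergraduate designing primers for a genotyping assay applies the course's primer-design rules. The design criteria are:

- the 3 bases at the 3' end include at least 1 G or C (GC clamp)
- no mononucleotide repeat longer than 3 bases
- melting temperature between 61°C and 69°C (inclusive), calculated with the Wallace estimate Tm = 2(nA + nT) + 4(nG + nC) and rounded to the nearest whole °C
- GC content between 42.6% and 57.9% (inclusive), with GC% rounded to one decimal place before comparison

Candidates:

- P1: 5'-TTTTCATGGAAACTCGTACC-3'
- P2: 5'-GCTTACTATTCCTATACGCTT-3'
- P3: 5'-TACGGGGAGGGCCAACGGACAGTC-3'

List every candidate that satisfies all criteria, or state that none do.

None of the candidates satisfy all criteria.

P1 (20 nt, A=5 T=7 G=3 C=5): 3' end ACC has 2 G/C ✓; longest run = 4, exceeds 3 ✗; Tm = 2·12 + 4·8 = 56°C, outside 61–69°C ✗; GC 8/20 = 40.0%, outside 42.6–57.9% ✗ — fails.
P2 (21 nt, A=4 T=9 G=2 C=6): 3' end CTT has 1 G/C ✓; longest run = 2 ✓; Tm = 2·13 + 4·8 = 58°C, outside 61–69°C ✗; GC 8/21 = 38.1%, outside 42.6–57.9% ✗ — fails.
P3 (24 nt, A=6 T=2 G=10 C=6): 3' end GTC has 2 G/C ✓; longest run = 4, exceeds 3 ✗; Tm = 2·8 + 4·16 = 80°C, outside 61–69°C ✗; GC 16/24 = 66.7%, outside 42.6–57.9% ✗ — fails.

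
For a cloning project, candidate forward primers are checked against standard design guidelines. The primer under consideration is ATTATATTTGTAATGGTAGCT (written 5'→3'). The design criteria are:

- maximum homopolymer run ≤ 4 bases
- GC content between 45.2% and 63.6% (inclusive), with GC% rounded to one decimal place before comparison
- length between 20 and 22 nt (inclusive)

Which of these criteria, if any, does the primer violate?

Base counts: A=6, T=10, G=4, C=1 (length 21).
homopolymer run: longest run = 3 ✓
GC content: GC 5/21 = 23.8%, outside 45.2–63.6% ✗
length: length 21 ✓

Fails: GC content.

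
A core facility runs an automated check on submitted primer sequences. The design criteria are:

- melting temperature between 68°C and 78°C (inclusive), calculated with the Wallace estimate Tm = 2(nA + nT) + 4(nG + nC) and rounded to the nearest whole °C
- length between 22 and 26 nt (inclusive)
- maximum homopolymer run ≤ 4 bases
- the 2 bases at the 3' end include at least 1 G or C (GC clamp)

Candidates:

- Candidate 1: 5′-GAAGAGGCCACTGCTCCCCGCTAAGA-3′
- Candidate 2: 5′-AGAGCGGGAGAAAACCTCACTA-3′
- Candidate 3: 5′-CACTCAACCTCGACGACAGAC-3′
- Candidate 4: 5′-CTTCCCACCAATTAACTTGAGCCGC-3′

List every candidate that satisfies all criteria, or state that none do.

Candidate 1 (26 nt, A=7 T=3 G=7 C=9): Tm = 2·10 + 4·16 = 84°C, outside 68–78°C ✗; length 26 ✓; longest run = 4 ✓; 3' end GA has 1 G/C ✓ — fails.
Candidate 2 (22 nt, A=9 T=2 G=6 C=5): Tm = 2·11 + 4·11 = 66°C, outside 68–78°C ✗; length 22 ✓; longest run = 4 ✓; 3' end TA has 0 G/C, need ≥1 ✗ — fails.
Candidate 3 (21 nt, A=7 T=2 G=3 C=9): Tm = 2·9 + 4·12 = 66°C, outside 68–78°C ✗; length 21, outside 22–26 ✗; longest run = 2 ✓; 3' end AC has 1 G/C ✓ — fails.
Candidate 4 (25 nt, A=6 T=6 G=3 C=10): Tm = 2·12 + 4·13 = 76°C ✓; length 25 ✓; longest run = 3 ✓; 3' end GC has 2 G/C ✓ — passes.

Candidate 4 only.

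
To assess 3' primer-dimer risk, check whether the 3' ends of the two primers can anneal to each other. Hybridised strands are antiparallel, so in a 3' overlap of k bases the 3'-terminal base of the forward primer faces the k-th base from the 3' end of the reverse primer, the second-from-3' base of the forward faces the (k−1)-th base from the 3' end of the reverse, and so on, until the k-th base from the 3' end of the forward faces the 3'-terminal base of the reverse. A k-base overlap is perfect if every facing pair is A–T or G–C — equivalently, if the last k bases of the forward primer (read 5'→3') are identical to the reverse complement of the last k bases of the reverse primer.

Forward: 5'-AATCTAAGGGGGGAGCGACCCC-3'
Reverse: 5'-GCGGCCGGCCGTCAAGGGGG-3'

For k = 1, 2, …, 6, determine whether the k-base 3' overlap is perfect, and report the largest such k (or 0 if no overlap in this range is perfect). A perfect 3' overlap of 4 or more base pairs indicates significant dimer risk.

Longest perfect overlap: 4 complementary base pairs; significant dimer risk (threshold 4).

Last 6 bases (5'→3') — forward …GACCCC, reverse …AGGGGG.
Reverse complement of the reverse primer's last 6 bases: CCCCCT; its first k bases are the reverse complement of the reverse primer's last k bases, so a perfect k-base overlap needs the forward primer's last k bases to equal them.
Comparing (forward last k vs required): k=1: C vs C ✓; k=2: CC vs CC ✓; k=3: CCC vs CCC ✓; k=4: CCCC vs CCCC ✓; k=5: ACCCC vs CCCCC ✗; k=6: GACCCC vs CCCCCT ✗.
Perfect overlaps at k = 1, 2, 3, 4; the largest is 4.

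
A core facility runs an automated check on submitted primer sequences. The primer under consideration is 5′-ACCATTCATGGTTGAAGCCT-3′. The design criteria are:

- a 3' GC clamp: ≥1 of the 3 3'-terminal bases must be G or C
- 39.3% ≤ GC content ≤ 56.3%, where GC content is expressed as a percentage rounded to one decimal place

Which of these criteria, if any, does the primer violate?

Base counts: A=5, T=6, G=4, C=5 (length 20).
GC clamp: 3' end CCT has 2 G/C ✓
GC content: GC 9/20 = 45.0% ✓

Meets all criteria.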